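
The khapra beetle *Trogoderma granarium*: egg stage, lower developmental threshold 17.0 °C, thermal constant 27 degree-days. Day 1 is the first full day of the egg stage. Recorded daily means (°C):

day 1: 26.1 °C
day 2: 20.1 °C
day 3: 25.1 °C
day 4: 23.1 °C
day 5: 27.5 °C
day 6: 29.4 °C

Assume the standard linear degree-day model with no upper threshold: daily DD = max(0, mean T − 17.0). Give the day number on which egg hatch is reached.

day 5

Daily DD above 17.0 °C: 9.1, 3.1, 8.1, 6.1, 10.5, 12.4.
Cumulative: 9.1, 12.2, 20.3, 26.4, 36.9, 49.3.
The total first reaches 27 DD on day 5.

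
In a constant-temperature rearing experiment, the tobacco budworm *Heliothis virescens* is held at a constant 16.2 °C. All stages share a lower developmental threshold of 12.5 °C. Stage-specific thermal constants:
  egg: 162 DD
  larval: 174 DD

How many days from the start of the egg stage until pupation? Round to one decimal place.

90.8 days

Daily accumulation at 16.2 °C = 16.2 − 12.5 = 3.7 DD/day.
Total K = 162 + 174 = 336 DD.
Total duration = 336 / 3.7 = 90.811 ≈ 90.8 days.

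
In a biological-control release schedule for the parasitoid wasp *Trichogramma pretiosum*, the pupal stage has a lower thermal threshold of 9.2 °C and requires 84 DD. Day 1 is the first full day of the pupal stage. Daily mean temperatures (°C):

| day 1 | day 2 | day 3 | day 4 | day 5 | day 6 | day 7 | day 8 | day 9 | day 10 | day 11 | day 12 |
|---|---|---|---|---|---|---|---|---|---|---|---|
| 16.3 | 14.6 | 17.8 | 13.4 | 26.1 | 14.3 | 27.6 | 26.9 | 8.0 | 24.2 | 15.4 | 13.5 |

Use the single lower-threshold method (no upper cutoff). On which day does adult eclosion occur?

day 10

Daily DD above 9.2 °C: 7.1, 5.4, 8.6, 4.2, 16.9, 5.1, 18.4, 17.7, 0.0, 15.0, 6.2, 4.3.
Cumulative: 7.1, 12.5, 21.1, 25.3, 42.2, 47.3, 65.7, 83.4, 83.4, 98.4, 104.6, 108.9.
The total first reaches 84 DD on day 10.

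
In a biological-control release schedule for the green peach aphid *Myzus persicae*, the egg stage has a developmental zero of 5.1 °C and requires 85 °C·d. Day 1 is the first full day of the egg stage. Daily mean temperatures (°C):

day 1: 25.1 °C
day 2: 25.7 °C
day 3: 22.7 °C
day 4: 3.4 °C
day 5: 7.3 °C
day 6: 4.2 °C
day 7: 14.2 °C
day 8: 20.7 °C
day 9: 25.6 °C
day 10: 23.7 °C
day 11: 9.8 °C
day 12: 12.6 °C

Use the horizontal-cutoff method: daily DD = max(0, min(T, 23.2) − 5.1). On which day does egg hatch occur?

day 9

Daily DD above 5.1 °C (capped at 18.1): 18.1, 18.1, 17.6, 0.0, 2.2, 0.0, 9.1, 15.6, 18.1, 18.1, 4.7, 7.5.
Cumulative: 18.1, 36.2, 53.8, 53.8, 56.0, 56.0, 65.1, 80.7, 98.8, 116.9, 121.6, 129.1.
The total first reaches 85 DD on day 9.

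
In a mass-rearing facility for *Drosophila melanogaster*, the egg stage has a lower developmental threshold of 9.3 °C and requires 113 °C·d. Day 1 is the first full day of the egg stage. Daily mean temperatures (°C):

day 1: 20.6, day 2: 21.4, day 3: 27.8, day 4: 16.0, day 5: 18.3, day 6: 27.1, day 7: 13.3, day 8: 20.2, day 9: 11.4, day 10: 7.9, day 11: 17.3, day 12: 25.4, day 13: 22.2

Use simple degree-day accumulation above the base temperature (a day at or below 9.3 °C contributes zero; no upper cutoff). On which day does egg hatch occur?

day 12

Daily DD above 9.3 °C: 11.3, 12.1, 18.5, 6.7, 9.0, 17.8, 4.0, 10.9, 2.1, 0.0, 8.0, 16.1, 12.9.
Cumulative: 11.3, 23.4, 41.9, 48.6, 57.6, 75.4, 79.4, 90.3, 92.4, 92.4, 100.4, 116.5, 129.4.
The total first reaches 113 DD on day 12.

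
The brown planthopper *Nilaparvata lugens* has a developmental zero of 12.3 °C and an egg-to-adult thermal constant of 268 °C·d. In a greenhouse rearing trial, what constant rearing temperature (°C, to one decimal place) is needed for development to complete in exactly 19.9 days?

Required daily accumulation = 268 / 19.9 = 13.467 DD/day.
T = T_base + 13.467 = 12.3 + 13.467 = 25.767 ≈ 25.8 °C.

25.8 °C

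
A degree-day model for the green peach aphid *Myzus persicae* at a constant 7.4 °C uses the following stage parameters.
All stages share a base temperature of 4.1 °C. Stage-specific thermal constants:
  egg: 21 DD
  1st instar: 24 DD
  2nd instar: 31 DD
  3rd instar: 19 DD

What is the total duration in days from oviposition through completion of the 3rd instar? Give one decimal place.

Daily accumulation at 7.4 °C = 7.4 − 4.1 = 3.3 DD/day.
Total K = 21 + 24 + 31 + 19 = 95 DD.
Total duration = 95 / 3.3 = 28.788 ≈ 28.8 days.

28.8 days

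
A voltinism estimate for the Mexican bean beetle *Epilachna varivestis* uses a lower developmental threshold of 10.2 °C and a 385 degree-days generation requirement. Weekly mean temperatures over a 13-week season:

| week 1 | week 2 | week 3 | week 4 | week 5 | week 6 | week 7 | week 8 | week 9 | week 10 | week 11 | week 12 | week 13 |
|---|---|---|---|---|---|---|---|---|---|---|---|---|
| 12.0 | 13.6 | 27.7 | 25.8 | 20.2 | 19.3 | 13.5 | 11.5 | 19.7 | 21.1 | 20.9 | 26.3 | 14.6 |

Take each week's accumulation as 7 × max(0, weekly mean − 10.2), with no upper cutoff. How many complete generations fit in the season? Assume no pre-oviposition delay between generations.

2 generations

Weekly DD (7 × max(0, T̄ − 10.2)): 12.6, 23.8, 122.5, 109.2, 70.0, 63.7, 23.1, 9.1, 66.5, 76.3, 74.9, 112.7, 30.8.
Season total = 795.2 DD.
Complete generations = ⌊795.2 / 385⌋ = 2.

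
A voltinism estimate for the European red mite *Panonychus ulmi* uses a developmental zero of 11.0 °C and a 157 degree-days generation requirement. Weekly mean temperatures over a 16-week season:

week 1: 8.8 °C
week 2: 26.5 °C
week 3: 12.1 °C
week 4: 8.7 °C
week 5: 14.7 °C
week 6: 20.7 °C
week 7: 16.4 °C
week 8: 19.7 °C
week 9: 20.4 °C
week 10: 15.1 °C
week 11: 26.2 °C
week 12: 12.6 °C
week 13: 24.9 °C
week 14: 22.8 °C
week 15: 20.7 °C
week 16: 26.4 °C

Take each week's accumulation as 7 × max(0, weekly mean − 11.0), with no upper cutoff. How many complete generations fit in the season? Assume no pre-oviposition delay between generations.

Weekly DD (7 × max(0, T̄ − 11.0)): 0.0, 108.5, 7.7, 0.0, 25.9, 67.9, 37.8, 60.9, 65.8, 28.7, 106.4, 11.2, 97.3, 82.6, 67.9, 107.8.
Season total = 876.4 DD.
Complete generations = ⌊876.4 / 157⌋ = 5.

5 generations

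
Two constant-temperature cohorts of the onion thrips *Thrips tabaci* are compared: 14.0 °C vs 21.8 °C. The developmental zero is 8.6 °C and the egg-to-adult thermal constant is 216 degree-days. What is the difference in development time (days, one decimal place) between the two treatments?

At 14.0 °C: 216 / (14.0 − 8.6) = 216 / 5.4 = 40.000 d.
At 21.8 °C: 216 / (21.8 − 8.6) = 216 / 13.2 = 16.364 d.
Difference = |40.000 − 16.364| = 23.636 ≈ 23.6 days.

23.6 days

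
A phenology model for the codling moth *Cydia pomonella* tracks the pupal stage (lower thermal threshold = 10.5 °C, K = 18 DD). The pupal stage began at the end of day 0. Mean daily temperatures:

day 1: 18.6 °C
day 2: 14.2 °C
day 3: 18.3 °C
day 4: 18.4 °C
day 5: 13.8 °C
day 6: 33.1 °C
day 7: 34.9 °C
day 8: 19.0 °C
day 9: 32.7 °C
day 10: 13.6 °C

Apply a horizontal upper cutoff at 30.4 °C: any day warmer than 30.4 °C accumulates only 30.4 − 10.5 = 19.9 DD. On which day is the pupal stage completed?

day 3

Daily DD above 10.5 °C (capped at 19.9): 8.1, 3.7, 7.8, 7.9, 3.3, 19.9, 19.9, 8.5, 19.9, 3.1.
Cumulative: 8.1, 11.8, 19.6, 27.5, 30.8, 50.7, 70.6, 79.1, 99.0, 102.1.
The total first reaches 18 DD on day 3.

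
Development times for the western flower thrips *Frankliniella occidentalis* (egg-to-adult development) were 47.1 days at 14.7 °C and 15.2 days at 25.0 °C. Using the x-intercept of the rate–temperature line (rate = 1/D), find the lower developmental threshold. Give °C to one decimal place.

9.8 °C

Under the model K = D·(T − T_b), so D₁·(T₁ − T_b) = D₂·(T₂ − T_b).
47.1·(14.7 − T_b) = 15.2·(25.0 − T_b)
T_b = (47.1·14.7 − 15.2·25.0) / (47.1 − 15.2) = 312.37 / 31.9 = 9.792 °C ≈ 9.8 °C.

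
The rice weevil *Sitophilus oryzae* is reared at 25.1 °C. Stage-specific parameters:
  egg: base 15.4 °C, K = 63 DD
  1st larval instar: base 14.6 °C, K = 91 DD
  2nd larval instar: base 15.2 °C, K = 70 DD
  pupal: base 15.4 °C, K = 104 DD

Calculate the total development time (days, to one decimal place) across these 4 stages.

egg: 63 / (25.1 − 15.4) = 63 / 9.7 = 6.495 d.
1st larval instar: 91 / (25.1 − 14.6) = 91 / 10.5 = 8.667 d.
2nd larval instar: 70 / (25.1 − 15.2) = 70 / 9.9 = 7.071 d.
pupal: 104 / (25.1 − 15.4) = 104 / 9.7 = 10.722 d.
Sum = 32.954 ≈ 33.0 days.

33.0 days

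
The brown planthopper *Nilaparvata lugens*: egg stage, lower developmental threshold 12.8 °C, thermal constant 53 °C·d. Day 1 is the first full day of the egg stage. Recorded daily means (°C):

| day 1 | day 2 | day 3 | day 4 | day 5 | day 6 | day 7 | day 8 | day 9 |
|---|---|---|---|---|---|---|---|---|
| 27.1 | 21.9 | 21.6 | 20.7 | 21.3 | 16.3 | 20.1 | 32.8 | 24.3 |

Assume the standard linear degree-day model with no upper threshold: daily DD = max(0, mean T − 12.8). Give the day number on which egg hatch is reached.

day 7

Daily DD above 12.8 °C: 14.3, 9.1, 8.8, 7.9, 8.5, 3.5, 7.3, 20.0, 11.5.
Cumulative: 14.3, 23.4, 32.2, 40.1, 48.6, 52.1, 59.4, 79.4, 90.9.
The total first reaches 53 DD on day 7.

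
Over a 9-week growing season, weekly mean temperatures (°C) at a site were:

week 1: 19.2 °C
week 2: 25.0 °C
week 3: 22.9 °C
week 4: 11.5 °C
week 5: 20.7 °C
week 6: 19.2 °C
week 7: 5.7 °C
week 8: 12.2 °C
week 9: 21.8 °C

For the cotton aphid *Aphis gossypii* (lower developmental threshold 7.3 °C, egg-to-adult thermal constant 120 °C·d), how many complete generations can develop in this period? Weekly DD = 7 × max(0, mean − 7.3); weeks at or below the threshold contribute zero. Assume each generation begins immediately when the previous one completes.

5 generations

Weekly DD (7 × max(0, T̄ − 7.3)): 83.3, 123.9, 109.2, 29.4, 93.8, 83.3, 0.0, 34.3, 101.5.
Season total = 658.7 DD.
Complete generations = ⌊658.7 / 120⌋ = 5.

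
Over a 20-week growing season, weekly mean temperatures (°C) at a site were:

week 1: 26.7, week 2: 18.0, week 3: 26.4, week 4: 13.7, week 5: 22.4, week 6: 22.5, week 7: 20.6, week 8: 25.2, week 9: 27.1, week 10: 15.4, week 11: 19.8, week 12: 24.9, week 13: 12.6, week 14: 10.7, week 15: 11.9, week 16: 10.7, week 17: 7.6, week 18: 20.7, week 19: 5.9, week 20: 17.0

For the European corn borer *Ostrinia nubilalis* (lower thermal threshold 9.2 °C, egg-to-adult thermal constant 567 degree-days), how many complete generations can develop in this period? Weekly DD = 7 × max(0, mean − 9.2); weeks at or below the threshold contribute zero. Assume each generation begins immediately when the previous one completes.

Weekly DD (7 × max(0, T̄ − 9.2)): 122.5, 61.6, 120.4, 31.5, 92.4, 93.1, 79.8, 112.0, 125.3, 43.4, 74.2, 109.9, 23.8, 10.5, 18.9, 10.5, 0.0, 80.5, 0.0, 54.6.
Season total = 1264.9 DD.
Complete generations = ⌊1264.9 / 567⌋ = 2.

2 generations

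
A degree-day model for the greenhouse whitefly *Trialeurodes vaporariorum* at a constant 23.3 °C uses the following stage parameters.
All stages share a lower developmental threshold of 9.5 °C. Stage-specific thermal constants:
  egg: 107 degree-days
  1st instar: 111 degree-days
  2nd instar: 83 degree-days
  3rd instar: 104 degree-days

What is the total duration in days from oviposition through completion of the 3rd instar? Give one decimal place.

29.3 days

Daily accumulation at 23.3 °C = 23.3 − 9.5 = 13.8 DD/day.
Total K = 107 + 111 + 83 + 104 = 405 DD.
Total duration = 405 / 13.8 = 29.348 ≈ 29.3 days.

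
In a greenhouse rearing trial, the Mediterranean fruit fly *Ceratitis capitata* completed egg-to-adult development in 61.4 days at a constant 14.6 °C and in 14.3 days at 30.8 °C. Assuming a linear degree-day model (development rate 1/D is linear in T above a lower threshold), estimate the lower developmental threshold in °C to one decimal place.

Under the model K = D·(T − T_b), so D₁·(T₁ − T_b) = D₂·(T₂ − T_b).
61.4·(14.6 − T_b) = 14.3·(30.8 − T_b)
T_b = (61.4·14.6 − 14.3·30.8) / (61.4 − 14.3) = 456.00 / 47.1 = 9.682 °C ≈ 9.7 °C.

9.7 °C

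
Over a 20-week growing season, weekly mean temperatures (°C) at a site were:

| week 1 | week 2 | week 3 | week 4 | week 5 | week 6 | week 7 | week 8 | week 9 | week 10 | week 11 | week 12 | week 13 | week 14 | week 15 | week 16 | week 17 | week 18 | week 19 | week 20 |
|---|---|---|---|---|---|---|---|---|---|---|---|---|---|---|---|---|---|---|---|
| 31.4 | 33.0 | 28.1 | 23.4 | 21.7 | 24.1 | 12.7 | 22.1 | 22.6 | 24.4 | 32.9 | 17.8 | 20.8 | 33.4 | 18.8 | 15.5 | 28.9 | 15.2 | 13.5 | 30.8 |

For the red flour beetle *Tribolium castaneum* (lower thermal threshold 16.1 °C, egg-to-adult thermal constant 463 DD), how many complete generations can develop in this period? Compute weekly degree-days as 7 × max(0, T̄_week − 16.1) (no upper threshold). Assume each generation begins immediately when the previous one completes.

2 generations

Weekly DD (7 × max(0, T̄ − 16.1)): 107.1, 118.3, 84.0, 51.1, 39.2, 56.0, 0.0, 42.0, 45.5, 58.1, 117.6, 11.9, 32.9, 121.1, 18.9, 0.0, 89.6, 0.0, 0.0, 102.9.
Season total = 1096.2 DD.
Complete generations = ⌊1096.2 / 463⌋ = 2.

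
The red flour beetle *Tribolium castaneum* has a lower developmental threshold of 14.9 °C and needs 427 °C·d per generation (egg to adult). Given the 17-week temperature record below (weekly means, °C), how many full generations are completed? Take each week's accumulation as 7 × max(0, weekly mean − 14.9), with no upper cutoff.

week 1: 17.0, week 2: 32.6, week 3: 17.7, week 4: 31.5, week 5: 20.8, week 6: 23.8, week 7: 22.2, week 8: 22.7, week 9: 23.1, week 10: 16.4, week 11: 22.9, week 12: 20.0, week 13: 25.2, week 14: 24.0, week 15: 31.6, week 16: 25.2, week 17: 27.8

2 generations

Weekly DD (7 × max(0, T̄ − 14.9)): 14.7, 123.9, 19.6, 116.2, 41.3, 62.3, 51.1, 54.6, 57.4, 10.5, 56.0, 35.7, 72.1, 63.7, 116.9, 72.1, 90.3.
Season total = 1058.4 DD.
Complete generations = ⌊1058.4 / 427⌋ = 2.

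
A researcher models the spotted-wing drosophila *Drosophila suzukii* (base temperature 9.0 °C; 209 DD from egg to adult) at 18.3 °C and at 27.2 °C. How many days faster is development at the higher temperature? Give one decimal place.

At 18.3 °C: 209 / (18.3 − 9.0) = 209 / 9.3 = 22.473 d.
At 27.2 °C: 209 / (27.2 − 9.0) = 209 / 18.2 = 11.484 d.
Difference = |22.473 − 11.484| = 10.990 ≈ 11.0 days.

11.0 days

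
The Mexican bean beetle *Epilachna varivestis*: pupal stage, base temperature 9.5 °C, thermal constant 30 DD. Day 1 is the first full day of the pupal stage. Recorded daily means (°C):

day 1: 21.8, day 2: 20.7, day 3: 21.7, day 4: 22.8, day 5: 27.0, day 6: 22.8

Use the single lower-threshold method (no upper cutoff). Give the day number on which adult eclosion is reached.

day 3

Daily DD above 9.5 °C: 12.3, 11.2, 12.2, 13.3, 17.5, 13.3.
Cumulative: 12.3, 23.5, 35.7, 49.0, 66.5, 79.8.
The total first reaches 30 DD on day 3.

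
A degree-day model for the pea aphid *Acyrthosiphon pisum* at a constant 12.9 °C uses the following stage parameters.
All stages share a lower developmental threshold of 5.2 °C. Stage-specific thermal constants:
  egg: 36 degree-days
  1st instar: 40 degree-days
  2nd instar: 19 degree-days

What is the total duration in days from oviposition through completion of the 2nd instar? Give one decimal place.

Daily accumulation at 12.9 °C = 12.9 − 5.2 = 7.7 DD/day.
Total K = 36 + 40 + 19 = 95 DD.
Total duration = 95 / 7.7 = 12.338 ≈ 12.3 days.

12.3 days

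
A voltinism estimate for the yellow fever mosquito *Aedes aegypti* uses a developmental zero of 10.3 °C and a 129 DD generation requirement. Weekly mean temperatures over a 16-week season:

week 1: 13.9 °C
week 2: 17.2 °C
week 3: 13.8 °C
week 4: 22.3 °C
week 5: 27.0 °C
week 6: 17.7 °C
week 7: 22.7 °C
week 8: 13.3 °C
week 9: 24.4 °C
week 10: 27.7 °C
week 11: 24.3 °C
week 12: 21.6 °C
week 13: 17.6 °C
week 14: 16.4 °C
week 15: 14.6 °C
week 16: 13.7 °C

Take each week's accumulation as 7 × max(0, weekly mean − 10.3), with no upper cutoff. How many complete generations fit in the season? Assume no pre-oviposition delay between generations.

7 generations

Weekly DD (7 × max(0, T̄ − 10.3)): 25.2, 48.3, 24.5, 84.0, 116.9, 51.8, 86.8, 21.0, 98.7, 121.8, 98.0, 79.1, 51.1, 42.7, 30.1, 23.8.
Season total = 1003.8 DD.
Complete generations = ⌊1003.8 / 129⌋ = 7.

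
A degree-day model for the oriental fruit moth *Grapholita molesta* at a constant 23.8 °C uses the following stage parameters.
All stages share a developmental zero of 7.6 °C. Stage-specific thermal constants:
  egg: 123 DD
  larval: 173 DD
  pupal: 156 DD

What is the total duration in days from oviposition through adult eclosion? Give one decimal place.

Daily accumulation at 23.8 °C = 23.8 − 7.6 = 16.2 DD/day.
Total K = 123 + 173 + 156 = 452 DD.
Total duration = 452 / 16.2 = 27.901 ≈ 27.9 days.

27.9 days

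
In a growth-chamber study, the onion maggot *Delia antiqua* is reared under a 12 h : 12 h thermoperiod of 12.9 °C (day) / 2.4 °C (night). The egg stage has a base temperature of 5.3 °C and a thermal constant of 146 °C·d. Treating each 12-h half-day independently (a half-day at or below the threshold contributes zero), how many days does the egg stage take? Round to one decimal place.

Day half: max(0, 12.9 − 5.3) × 0.5 = 7.6 × 0.5 = 3.80 DD.
Night half: max(0, 2.4 − 5.3) × 0.5 = 0.0 × 0.5 = 0.00 DD.
Per 24 h: 3.80 DD/day.
Duration = 146 / 3.80 = 38.421 ≈ 38.4 days.

38.4 days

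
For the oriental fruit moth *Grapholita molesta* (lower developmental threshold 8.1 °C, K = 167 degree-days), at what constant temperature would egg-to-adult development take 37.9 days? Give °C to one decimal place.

Required daily accumulation = 167 / 37.9 = 4.406 DD/day.
T = T_base + 4.406 = 8.1 + 4.406 = 12.506 ≈ 12.5 °C.

12.5 °C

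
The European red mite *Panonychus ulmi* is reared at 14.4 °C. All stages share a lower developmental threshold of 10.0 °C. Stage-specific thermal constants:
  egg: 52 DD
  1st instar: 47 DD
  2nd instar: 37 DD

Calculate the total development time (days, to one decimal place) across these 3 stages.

Daily accumulation at 14.4 °C = 14.4 − 10.0 = 4.4 DD/day.
Total K = 52 + 47 + 37 = 136 DD.
Total duration = 136 / 4.4 = 30.909 ≈ 30.9 days.

30.9 days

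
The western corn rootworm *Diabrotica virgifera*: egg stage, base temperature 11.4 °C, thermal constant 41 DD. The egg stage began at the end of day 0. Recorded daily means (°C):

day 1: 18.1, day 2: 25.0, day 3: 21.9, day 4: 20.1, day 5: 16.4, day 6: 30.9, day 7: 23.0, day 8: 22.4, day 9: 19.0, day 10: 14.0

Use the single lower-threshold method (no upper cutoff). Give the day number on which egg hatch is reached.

day 5

Daily DD above 11.4 °C: 6.7, 13.6, 10.5, 8.7, 5.0, 19.5, 11.6, 11.0, 7.6, 2.6.
Cumulative: 6.7, 20.3, 30.8, 39.5, 44.5, 64.0, 75.6, 86.6, 94.2, 96.8.
The total first reaches 41 DD on day 5.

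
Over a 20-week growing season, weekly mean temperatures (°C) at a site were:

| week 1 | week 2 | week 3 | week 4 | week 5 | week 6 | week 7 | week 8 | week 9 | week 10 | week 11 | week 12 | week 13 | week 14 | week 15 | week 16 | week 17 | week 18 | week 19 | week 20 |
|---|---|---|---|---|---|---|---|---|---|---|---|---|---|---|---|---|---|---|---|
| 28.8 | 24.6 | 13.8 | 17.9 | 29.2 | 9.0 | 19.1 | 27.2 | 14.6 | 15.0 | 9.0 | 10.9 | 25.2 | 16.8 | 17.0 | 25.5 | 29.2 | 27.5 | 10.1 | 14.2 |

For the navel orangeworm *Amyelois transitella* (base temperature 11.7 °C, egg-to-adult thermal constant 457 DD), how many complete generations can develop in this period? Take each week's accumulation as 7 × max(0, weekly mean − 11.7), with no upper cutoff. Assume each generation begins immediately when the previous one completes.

Weekly DD (7 × max(0, T̄ − 11.7)): 119.7, 90.3, 14.7, 43.4, 122.5, 0.0, 51.8, 108.5, 20.3, 23.1, 0.0, 0.0, 94.5, 35.7, 37.1, 96.6, 122.5, 110.6, 0.0, 17.5.
Season total = 1108.8 DD.
Complete generations = ⌊1108.8 / 457⌋ = 2.

2 generations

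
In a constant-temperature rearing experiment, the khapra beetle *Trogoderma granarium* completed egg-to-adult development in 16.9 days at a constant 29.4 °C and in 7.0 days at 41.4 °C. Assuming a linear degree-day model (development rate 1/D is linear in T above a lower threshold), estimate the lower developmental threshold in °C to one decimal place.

Equal thermal constants: D₁(T₁ − T_b) = D₂(T₂ − T_b).
16.9·(29.4 − T_b) = 7.0·(41.4 − T_b)
T_b = (16.9·29.4 − 7.0·41.4) / (16.9 − 7.0) = 207.06 / 9.9 = 20.915 °C ≈ 20.9 °C.

20.9 °C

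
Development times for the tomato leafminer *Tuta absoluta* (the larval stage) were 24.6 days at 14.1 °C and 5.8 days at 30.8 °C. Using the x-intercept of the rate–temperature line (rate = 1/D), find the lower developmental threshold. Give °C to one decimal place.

8.9 °C

Equal thermal constants: D₁(T₁ − T_b) = D₂(T₂ − T_b).
24.6·(14.1 − T_b) = 5.8·(30.8 − T_b)
T_b = (24.6·14.1 − 5.8·30.8) / (24.6 − 5.8) = 168.22 / 18.8 = 8.948 °C ≈ 8.9 °C.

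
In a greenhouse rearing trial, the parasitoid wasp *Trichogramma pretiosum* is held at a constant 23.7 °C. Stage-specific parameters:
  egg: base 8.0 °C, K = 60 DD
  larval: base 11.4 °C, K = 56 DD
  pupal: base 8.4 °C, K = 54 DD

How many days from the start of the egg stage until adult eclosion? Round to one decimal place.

egg: 60 / (23.7 − 8.0) = 60 / 15.7 = 3.822 d.
larval: 56 / (23.7 − 11.4) = 56 / 12.3 = 4.553 d.
pupal: 54 / (23.7 − 8.4) = 54 / 15.3 = 3.529 d.
Sum = 11.904 ≈ 11.9 days.

11.9 days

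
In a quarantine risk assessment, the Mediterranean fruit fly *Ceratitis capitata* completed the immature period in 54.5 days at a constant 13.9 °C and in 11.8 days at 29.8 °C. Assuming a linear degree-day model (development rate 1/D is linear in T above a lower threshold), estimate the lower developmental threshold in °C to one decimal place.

9.5 °C

Linear rate model ⇒ the product D·(T − T_b) is constant across temperatures.
54.5·(13.9 − T_b) = 11.8·(29.8 − T_b)
T_b = (54.5·13.9 − 11.8·29.8) / (54.5 − 11.8) = 405.91 / 42.7 = 9.506 °C ≈ 9.5 °C.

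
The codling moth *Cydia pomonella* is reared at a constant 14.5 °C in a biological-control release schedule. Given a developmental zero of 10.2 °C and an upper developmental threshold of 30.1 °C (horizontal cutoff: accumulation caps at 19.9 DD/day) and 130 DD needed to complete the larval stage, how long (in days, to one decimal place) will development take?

30.2 days

Daily accumulation = 14.5 − 10.2 = 4.3 DD/day.
Duration = 130 / 4.3 = 30.233 ≈ 30.2 days.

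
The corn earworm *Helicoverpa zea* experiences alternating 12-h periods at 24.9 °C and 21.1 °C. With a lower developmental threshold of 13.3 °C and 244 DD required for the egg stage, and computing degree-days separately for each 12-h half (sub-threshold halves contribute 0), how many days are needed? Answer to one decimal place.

Day half: max(0, 24.9 − 13.3) × 0.5 = 11.6 × 0.5 = 5.80 DD.
Night half: max(0, 21.1 − 13.3) × 0.5 = 7.8 × 0.5 = 3.90 DD.
Per 24 h: 9.70 DD/day.
Duration = 244 / 9.70 = 25.155 ≈ 25.2 days.

25.2 days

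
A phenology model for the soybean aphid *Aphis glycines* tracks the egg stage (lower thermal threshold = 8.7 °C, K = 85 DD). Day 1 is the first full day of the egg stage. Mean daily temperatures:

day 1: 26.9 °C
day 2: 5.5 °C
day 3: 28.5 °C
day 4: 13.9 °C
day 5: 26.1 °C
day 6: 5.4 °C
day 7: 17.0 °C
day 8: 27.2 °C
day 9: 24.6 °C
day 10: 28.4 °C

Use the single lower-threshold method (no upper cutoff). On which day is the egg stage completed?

Daily DD above 8.7 °C: 18.2, 0.0, 19.8, 5.2, 17.4, 0.0, 8.3, 18.5, 15.9, 19.7.
Cumulative: 18.2, 18.2, 38.0, 43.2, 60.6, 60.6, 68.9, 87.4, 103.3, 123.0.
The total first reaches 85 DD on day 8.

day 8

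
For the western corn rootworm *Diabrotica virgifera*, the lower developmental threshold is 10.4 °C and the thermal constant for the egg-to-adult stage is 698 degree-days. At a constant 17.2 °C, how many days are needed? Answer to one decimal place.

102.6 days

Daily accumulation = 17.2 − 10.4 = 6.8 DD/day.
Duration = 698 / 6.8 = 102.647 ≈ 102.6 days.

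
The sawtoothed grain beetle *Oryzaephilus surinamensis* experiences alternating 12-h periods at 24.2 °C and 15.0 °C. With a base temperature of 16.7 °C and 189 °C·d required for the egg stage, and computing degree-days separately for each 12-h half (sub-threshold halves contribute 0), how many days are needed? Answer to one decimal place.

Day half: max(0, 24.2 − 16.7) × 0.5 = 7.5 × 0.5 = 3.75 DD.
Night half: max(0, 15.0 − 16.7) × 0.5 = 0.0 × 0.5 = 0.00 DD.
Per 24 h: 3.75 DD/day.
Duration = 189 / 3.75 = 50.400 ≈ 50.4 days.

50.4 days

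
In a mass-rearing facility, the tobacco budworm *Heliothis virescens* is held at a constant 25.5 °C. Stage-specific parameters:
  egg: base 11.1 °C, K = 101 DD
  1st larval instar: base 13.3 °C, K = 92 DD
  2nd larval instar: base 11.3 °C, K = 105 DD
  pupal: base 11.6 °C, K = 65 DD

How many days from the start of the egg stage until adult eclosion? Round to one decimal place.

egg: 101 / (25.5 − 11.1) = 101 / 14.4 = 7.014 d.
1st larval instar: 92 / (25.5 − 13.3) = 92 / 12.2 = 7.541 d.
2nd larval instar: 105 / (25.5 − 11.3) = 105 / 14.2 = 7.394 d.
pupal: 65 / (25.5 − 11.6) = 65 / 13.9 = 4.676 d.
Sum = 26.625 ≈ 26.6 days.

26.6 days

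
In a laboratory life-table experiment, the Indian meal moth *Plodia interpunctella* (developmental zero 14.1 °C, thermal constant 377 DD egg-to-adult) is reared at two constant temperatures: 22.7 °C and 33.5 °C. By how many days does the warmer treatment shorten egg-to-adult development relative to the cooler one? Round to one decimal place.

24.4 days

At 22.7 °C: 377 / (22.7 − 14.1) = 377 / 8.6 = 43.837 d.
At 33.5 °C: 377 / (33.5 − 14.1) = 377 / 19.4 = 19.433 d.
Difference = |43.837 − 19.433| = 24.404 ≈ 24.4 days.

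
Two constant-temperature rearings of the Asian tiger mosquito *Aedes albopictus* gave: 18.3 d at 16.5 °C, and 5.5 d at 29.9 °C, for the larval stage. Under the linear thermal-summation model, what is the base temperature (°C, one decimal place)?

Equal thermal constants: D₁(T₁ − T_b) = D₂(T₂ − T_b).
18.3·(16.5 − T_b) = 5.5·(29.9 − T_b)
T_b = (18.3·16.5 − 5.5·29.9) / (18.3 − 5.5) = 137.50 / 12.8 = 10.742 °C ≈ 10.7 °C.

10.7 °C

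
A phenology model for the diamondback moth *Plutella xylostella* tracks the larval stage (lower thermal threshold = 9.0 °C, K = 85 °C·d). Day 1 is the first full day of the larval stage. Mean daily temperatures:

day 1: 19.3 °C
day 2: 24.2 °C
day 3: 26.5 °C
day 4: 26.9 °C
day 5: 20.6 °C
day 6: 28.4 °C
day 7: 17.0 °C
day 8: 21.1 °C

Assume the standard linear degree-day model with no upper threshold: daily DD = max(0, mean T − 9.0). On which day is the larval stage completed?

day 6

Daily DD above 9.0 °C: 10.3, 15.2, 17.5, 17.9, 11.6, 19.4, 8.0, 12.1.
Cumulative: 10.3, 25.5, 43.0, 60.9, 72.5, 91.9, 99.9, 112.0.
The total first reaches 85 DD on day 6.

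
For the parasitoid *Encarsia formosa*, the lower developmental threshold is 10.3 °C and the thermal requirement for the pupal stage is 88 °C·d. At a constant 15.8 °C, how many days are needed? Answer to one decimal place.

Daily accumulation = 15.8 − 10.3 = 5.5 DD/day.
Duration = 88 / 5.5 = 16.000 ≈ 16.0 days.

16.0 days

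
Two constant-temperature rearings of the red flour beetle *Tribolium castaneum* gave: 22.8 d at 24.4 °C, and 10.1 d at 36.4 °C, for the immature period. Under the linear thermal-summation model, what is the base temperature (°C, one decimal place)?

Linear rate model ⇒ the product D·(T − T_b) is constant across temperatures.
22.8·(24.4 − T_b) = 10.1·(36.4 − T_b)
T_b = (22.8·24.4 − 10.1·36.4) / (22.8 − 10.1) = 188.68 / 12.7 = 14.857 °C ≈ 14.9 °C.

14.9 °C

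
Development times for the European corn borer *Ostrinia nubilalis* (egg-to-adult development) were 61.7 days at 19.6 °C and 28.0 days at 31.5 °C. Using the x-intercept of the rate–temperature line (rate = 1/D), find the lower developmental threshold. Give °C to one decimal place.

Linear rate model ⇒ the product D·(T − T_b) is constant across temperatures.
61.7·(19.6 − T_b) = 28.0·(31.5 − T_b)
T_b = (61.7·19.6 − 28.0·31.5) / (61.7 − 28.0) = 327.32 / 33.7 = 9.713 °C ≈ 9.7 °C.

9.7 °C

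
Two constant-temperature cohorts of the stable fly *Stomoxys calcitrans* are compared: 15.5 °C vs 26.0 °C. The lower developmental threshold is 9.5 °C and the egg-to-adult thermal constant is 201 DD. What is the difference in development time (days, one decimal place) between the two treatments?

21.3 days

At 15.5 °C: 201 / (15.5 − 9.5) = 201 / 6.0 = 33.500 d.
At 26.0 °C: 201 / (26.0 − 9.5) = 201 / 16.5 = 12.182 d.
Difference = |33.500 − 12.182| = 21.318 ≈ 21.3 days.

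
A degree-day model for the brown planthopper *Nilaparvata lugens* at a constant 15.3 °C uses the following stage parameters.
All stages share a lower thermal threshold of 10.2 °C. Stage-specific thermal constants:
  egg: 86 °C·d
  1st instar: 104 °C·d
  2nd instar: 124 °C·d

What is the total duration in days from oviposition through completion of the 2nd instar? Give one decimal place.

Daily accumulation at 15.3 °C = 15.3 − 10.2 = 5.1 DD/day.
Total K = 86 + 104 + 124 = 314 DD.
Total duration = 314 / 5.1 = 61.569 ≈ 61.6 days.

61.6 days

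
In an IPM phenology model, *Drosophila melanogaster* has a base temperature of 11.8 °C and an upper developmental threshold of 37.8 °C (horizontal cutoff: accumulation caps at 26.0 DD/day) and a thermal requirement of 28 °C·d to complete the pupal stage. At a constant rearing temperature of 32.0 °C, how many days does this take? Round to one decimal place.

Daily accumulation = 32.0 − 11.8 = 20.2 DD/day.
Duration = 28 / 20.2 = 1.386 ≈ 1.4 days.

1.4 days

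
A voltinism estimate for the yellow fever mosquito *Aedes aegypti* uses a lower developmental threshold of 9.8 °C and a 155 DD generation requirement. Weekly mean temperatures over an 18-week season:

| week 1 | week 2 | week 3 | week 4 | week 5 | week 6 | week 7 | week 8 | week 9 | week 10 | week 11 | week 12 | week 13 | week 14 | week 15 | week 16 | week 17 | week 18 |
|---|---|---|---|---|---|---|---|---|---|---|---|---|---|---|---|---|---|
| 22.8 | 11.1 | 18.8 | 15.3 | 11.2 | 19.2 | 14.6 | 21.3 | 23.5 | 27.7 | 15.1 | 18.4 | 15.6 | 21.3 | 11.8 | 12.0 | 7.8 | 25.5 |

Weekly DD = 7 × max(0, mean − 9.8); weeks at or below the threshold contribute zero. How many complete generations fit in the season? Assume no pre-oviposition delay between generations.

Weekly DD (7 × max(0, T̄ − 9.8)): 91.0, 9.1, 63.0, 38.5, 9.8, 65.8, 33.6, 80.5, 95.9, 125.3, 37.1, 60.2, 40.6, 80.5, 14.0, 15.4, 0.0, 109.9.
Season total = 970.2 DD.
Complete generations = ⌊970.2 / 155⌋ = 6.

6 generations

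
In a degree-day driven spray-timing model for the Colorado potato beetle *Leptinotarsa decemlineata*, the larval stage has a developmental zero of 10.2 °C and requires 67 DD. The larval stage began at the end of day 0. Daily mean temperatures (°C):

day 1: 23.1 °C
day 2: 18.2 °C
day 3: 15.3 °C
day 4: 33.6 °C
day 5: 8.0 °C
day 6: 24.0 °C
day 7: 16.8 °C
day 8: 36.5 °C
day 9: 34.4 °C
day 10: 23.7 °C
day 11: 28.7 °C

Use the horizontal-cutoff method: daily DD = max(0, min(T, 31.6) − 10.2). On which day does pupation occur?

day 7

Daily DD above 10.2 °C (capped at 21.4): 12.9, 8.0, 5.1, 21.4, 0.0, 13.8, 6.6, 21.4, 21.4, 13.5, 18.5.
Cumulative: 12.9, 20.9, 26.0, 47.4, 47.4, 61.2, 67.8, 89.2, 110.6, 124.1, 142.6.
The total first reaches 67 DD on day 7.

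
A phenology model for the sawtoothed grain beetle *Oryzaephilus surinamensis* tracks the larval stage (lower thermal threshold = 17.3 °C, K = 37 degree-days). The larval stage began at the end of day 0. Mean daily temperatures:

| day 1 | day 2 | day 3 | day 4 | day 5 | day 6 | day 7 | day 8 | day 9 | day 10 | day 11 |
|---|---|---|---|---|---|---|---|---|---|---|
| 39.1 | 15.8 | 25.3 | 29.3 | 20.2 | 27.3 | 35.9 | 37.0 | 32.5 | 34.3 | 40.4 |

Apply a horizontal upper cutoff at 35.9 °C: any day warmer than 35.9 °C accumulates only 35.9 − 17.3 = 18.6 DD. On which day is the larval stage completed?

day 4

Daily DD above 17.3 °C (capped at 18.6): 18.6, 0.0, 8.0, 12.0, 2.9, 10.0, 18.6, 18.6, 15.2, 17.0, 18.6.
Cumulative: 18.6, 18.6, 26.6, 38.6, 41.5, 51.5, 70.1, 88.7, 103.9, 120.9, 139.5.
The total first reaches 37 DD on day 4.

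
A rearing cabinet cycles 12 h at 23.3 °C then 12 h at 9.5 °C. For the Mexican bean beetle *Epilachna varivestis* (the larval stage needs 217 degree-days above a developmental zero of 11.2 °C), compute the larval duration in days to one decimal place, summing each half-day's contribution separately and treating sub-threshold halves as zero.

35.9 days

Day half: max(0, 23.3 − 11.2) × 0.5 = 12.1 × 0.5 = 6.05 DD.
Night half: max(0, 9.5 − 11.2) × 0.5 = 0.0 × 0.5 = 0.00 DD.
Per 24 h: 6.05 DD/day.
Duration = 217 / 6.05 = 35.868 ≈ 35.9 days.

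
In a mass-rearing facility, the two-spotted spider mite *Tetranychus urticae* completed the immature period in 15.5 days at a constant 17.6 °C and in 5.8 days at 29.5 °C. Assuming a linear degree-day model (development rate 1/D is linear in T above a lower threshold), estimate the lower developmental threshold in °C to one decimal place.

10.5 °C

Linear rate model ⇒ the product D·(T − T_b) is constant across temperatures.
15.5·(17.6 − T_b) = 5.8·(29.5 − T_b)
T_b = (15.5·17.6 − 5.8·29.5) / (15.5 − 5.8) = 101.70 / 9.7 = 10.485 °C ≈ 10.5 °C.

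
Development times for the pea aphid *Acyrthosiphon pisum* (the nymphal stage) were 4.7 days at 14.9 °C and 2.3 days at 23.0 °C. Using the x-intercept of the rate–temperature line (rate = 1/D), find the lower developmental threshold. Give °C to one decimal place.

7.1 °C

Under the model K = D·(T − T_b), so D₁·(T₁ − T_b) = D₂·(T₂ − T_b).
4.7·(14.9 − T_b) = 2.3·(23.0 − T_b)
T_b = (4.7·14.9 − 2.3·23.0) / (4.7 − 2.3) = 17.13 / 2.4 = 7.138 °C ≈ 7.1 °C.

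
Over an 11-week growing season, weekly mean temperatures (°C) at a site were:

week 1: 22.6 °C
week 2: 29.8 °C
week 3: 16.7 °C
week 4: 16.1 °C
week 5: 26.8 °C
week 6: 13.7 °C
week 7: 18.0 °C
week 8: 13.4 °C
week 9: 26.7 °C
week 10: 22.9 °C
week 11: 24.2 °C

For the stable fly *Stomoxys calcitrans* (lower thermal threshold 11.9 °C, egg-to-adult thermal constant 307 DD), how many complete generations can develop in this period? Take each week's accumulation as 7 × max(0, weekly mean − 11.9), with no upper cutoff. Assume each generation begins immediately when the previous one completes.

2 generations

Weekly DD (7 × max(0, T̄ − 11.9)): 74.9, 125.3, 33.6, 29.4, 104.3, 12.6, 42.7, 10.5, 103.6, 77.0, 86.1.
Season total = 700.0 DD.
Complete generations = ⌊700.0 / 307⌋ = 2.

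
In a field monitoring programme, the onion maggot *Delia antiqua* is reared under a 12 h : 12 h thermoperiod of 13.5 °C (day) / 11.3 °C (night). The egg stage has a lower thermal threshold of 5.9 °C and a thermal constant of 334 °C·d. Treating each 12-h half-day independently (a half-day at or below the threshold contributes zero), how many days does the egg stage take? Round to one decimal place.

Day half: max(0, 13.5 − 5.9) × 0.5 = 7.6 × 0.5 = 3.80 DD.
Night half: max(0, 11.3 − 5.9) × 0.5 = 5.4 × 0.5 = 2.70 DD.
Per 24 h: 6.50 DD/day.
Duration = 334 / 6.50 = 51.385 ≈ 51.4 days.

51.4 days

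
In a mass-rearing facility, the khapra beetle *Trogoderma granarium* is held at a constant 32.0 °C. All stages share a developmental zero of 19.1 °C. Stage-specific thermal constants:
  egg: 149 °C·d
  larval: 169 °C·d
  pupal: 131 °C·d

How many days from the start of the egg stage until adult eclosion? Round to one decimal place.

34.8 days

Daily accumulation at 32.0 °C = 32.0 − 19.1 = 12.9 DD/day.
Total K = 149 + 169 + 131 = 449 DD.
Total duration = 449 / 12.9 = 34.806 ≈ 34.8 days.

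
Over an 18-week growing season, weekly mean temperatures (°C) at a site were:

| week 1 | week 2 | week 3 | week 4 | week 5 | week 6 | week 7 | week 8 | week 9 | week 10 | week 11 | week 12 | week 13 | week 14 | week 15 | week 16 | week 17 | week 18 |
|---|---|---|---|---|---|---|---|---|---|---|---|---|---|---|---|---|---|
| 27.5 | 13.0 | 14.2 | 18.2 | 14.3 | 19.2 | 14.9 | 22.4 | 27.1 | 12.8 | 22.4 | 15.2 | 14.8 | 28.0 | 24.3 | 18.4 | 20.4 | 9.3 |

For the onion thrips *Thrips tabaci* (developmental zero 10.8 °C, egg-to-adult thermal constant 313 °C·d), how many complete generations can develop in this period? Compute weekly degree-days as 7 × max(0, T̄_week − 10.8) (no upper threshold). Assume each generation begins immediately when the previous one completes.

3 generations

Weekly DD (7 × max(0, T̄ − 10.8)): 116.9, 15.4, 23.8, 51.8, 24.5, 58.8, 28.7, 81.2, 114.1, 14.0, 81.2, 30.8, 28.0, 120.4, 94.5, 53.2, 67.2, 0.0.
Season total = 1004.5 DD.
Complete generations = ⌊1004.5 / 313⌋ = 3.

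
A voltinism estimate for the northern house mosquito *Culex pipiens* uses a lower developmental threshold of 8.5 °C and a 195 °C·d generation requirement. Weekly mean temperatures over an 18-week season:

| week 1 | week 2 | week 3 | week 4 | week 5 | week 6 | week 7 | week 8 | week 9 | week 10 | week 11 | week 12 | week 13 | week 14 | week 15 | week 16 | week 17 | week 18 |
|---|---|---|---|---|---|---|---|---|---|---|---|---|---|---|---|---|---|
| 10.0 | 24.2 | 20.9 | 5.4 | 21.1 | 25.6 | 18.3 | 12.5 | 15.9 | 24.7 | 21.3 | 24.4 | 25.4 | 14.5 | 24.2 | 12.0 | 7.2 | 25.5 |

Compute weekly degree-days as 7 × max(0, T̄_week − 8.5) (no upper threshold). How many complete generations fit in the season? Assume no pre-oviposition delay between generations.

Weekly DD (7 × max(0, T̄ − 8.5)): 10.5, 109.9, 86.8, 0.0, 88.2, 119.7, 68.6, 28.0, 51.8, 113.4, 89.6, 111.3, 118.3, 42.0, 109.9, 24.5, 0.0, 119.0.
Season total = 1291.5 DD.
Complete generations = ⌊1291.5 / 195⌋ = 6.

6 generations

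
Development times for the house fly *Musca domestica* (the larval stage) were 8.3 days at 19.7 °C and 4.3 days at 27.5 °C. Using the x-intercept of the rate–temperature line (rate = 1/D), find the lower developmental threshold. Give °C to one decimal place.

Equal thermal constants: D₁(T₁ − T_b) = D₂(T₂ − T_b).
8.3·(19.7 − T_b) = 4.3·(27.5 − T_b)
T_b = (8.3·19.7 − 4.3·27.5) / (8.3 − 4.3) = 45.26 / 4.0 = 11.315 °C ≈ 11.3 °C.

11.3 °C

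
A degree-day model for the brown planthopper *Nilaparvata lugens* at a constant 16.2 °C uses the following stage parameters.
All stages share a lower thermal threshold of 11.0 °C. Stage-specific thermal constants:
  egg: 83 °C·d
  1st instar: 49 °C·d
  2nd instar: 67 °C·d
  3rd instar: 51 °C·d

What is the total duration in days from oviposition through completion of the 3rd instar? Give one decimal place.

Daily accumulation at 16.2 °C = 16.2 − 11.0 = 5.2 DD/day.
Total K = 83 + 49 + 67 + 51 = 250 DD.
Total duration = 250 / 5.2 = 48.077 ≈ 48.1 days.

48.1 days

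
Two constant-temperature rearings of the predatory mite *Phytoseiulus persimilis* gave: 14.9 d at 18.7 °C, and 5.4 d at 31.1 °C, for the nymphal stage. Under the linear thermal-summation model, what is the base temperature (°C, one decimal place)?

11.7 °C

Linear rate model ⇒ the product D·(T − T_b) is constant across temperatures.
14.9·(18.7 − T_b) = 5.4·(31.1 − T_b)
T_b = (14.9·18.7 − 5.4·31.1) / (14.9 − 5.4) = 110.69 / 9.5 = 11.652 °C ≈ 11.7 °C.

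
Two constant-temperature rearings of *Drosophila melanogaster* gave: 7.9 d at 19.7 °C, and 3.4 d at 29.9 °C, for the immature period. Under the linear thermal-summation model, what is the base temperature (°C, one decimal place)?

Under the model K = D·(T − T_b), so D₁·(T₁ − T_b) = D₂·(T₂ − T_b).
7.9·(19.7 − T_b) = 3.4·(29.9 − T_b)
T_b = (7.9·19.7 − 3.4·29.9) / (7.9 − 3.4) = 53.97 / 4.5 = 11.993 °C ≈ 12.0 °C.

12.0 °C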